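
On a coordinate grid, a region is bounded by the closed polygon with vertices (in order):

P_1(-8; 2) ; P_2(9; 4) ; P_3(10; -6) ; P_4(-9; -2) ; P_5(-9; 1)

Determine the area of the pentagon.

Apply Gauss's area formula: 2A = Σ (x_i·y_{i+1} − x_{i+1}·y_i), indices taken mod 5.
Σ = (-50) + (-94) + (-74) + (-27) + (-10) = -255
Area = |Σ|/2 = 127.5.

127.5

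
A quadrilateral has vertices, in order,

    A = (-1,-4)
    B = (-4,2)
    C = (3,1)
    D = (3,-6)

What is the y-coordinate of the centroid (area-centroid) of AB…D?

-97/67

Apply the shoelace (surveyor's) formula. First the cross-terms c_i = x_i·y_{i+1} − x_{i+1}·y_i:
  -18, -10, -21, -18  ⇒  2A = -67, A = -33.5.
Then Σ (y_i + y_{i+1})·c_i = 291, so ȳ = 291 / (6·(-33.5)) = -97/67.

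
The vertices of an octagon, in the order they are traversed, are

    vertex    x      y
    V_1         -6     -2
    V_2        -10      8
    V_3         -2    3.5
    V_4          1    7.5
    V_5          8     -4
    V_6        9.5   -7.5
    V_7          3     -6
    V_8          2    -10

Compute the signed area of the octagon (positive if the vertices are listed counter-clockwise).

-154

Apply the surveyor's formula: 2A = Σ (x_i·y_{i+1} − x_{i+1}·y_i), indices taken mod 8.
Σ = (-68) + (-19) + (-18.5) + (-64) + (-22) + (-34.5) + (-18) + (-64) = -308
Signed area = Σ/2 = -154 (negative ⇒ clockwise traversal).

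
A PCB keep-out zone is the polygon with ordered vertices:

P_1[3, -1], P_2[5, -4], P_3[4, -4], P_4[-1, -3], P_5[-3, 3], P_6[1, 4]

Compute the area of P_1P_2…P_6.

Apply the shoelace formula: 2A = Σ (x_i·y_{i+1} − x_{i+1}·y_i), indices taken mod 6.
P_1→P_2: (3)(-4) − (5)(-1) = -7
P_2→P_3: (5)(-4) − (4)(-4) = -4
P_3→P_4: (4)(-3) − (-1)(-4) = -16
P_4→P_5: (-1)(3) − (-3)(-3) = -12
P_5→P_6: (-3)(4) − (1)(3) = -15
P_6→P_1: (1)(-1) − (3)(4) = -13
Σ = -67
Area = |Σ|/2 = 33.5.

33.5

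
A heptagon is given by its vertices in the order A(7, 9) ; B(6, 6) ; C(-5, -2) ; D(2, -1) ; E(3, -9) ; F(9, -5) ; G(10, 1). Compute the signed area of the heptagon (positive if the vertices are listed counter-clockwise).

104

Apply the shoelace (surveyor's) formula: 2A = Σ (x_i·y_{i+1} − x_{i+1}·y_i), indices taken mod 7.
A→B: (7)(6) − (6)(9) = -12
B→C: (6)(-2) − (-5)(6) = 18
C→D: (-5)(-1) − (2)(-2) = 9
D→E: (2)(-9) − (3)(-1) = -15
E→F: (3)(-5) − (9)(-9) = 66
F→G: (9)(1) − (10)(-5) = 59
G→A: (10)(9) − (7)(1) = 83
Σ = 208
Signed area = Σ/2 = 104 (positive ⇒ counter-clockwise traversal).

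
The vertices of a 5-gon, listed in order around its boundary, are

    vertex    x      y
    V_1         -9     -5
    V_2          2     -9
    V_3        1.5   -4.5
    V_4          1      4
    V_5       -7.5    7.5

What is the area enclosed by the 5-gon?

Σ = (91) + (4.5) + (10.5) + (37.5) + (105) = 248.5
Area = |Σ|/2 = 124.25.

124.25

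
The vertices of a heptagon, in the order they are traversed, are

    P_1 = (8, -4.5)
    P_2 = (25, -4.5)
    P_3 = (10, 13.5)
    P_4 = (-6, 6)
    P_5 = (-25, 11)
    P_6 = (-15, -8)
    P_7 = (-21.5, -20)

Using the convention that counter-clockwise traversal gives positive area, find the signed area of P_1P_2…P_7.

Apply Gauss's area formula: 2A = Σ (x_i·y_{i+1} − x_{i+1}·y_i), indices taken mod 7.
P_1→P_2: (8)(-4.5) − (25)(-4.5) = 76.5
P_2→P_3: (25)(13.5) − (10)(-4.5) = 382.5
P_3→P_4: (10)(6) − (-6)(13.5) = 141
P_4→P_5: (-6)(11) − (-25)(6) = 84
P_5→P_6: (-25)(-8) − (-15)(11) = 365
P_6→P_7: (-15)(-20) − (-21.5)(-8) = 128
P_7→P_1: (-21.5)(-4.5) − (8)(-20) = 256.75
Σ = 1433.75
Signed area = Σ/2 = 716.875 (positive ⇒ counter-clockwise traversal).

716.875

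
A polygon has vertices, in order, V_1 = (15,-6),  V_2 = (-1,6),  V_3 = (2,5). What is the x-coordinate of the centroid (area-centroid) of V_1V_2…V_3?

Apply Gauss's area formula. First the cross-terms c_i = x_i·y_{i+1} − x_{i+1}·y_i:
  84, -17, -87  ⇒  2A = -20, A = -10.
Then Σ (x_i + x_{i+1})·c_i = -320, so x̄ = -320 / (6·(-10)) = 16/3.

16/3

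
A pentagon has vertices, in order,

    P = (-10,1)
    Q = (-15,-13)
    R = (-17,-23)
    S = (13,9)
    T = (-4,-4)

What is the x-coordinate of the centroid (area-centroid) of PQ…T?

Apply the shoelace (surveyor's) formula. First the cross-terms c_i = x_i·y_{i+1} − x_{i+1}·y_i:
  145, 124, 146, -16, -44  ⇒  2A = 355, A = 177.5.
Then Σ (x_i + x_{i+1})·c_i = -7705, so x̄ = -7705 / (6·177.5) = -1541/213.

-1541/213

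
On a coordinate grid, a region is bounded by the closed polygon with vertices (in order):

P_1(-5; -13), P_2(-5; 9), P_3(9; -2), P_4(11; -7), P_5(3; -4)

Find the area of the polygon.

Apply the surveyor's formula: 2A = Σ (x_i·y_{i+1} − x_{i+1}·y_i), indices taken mod 5.
Σ = (-110) + (-71) + (-41) + (-23) + (-59) = -304
Area = |Σ|/2 = 152.

152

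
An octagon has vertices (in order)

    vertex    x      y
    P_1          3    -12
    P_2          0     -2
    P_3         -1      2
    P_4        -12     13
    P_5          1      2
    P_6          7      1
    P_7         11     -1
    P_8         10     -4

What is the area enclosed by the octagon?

103.5

Apply Gauss's area formula: 2A = Σ (x_i·y_{i+1} − x_{i+1}·y_i), indices taken mod 8.
Σ = (-6) + (-2) + (11) + (-37) + (-13) + (-18) + (-34) + (-108) = -207
Area = |Σ|/2 = 103.5.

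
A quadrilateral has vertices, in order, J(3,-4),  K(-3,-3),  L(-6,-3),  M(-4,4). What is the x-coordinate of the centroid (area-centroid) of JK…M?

-437/186

Apply Gauss's area formula. First the cross-terms c_i = x_i·y_{i+1} − x_{i+1}·y_i:
  -21, -9, -36, 4  ⇒  2A = -62, A = -31.
Then Σ (x_i + x_{i+1})·c_i = 437, so x̄ = 437 / (6·(-31)) = -437/186.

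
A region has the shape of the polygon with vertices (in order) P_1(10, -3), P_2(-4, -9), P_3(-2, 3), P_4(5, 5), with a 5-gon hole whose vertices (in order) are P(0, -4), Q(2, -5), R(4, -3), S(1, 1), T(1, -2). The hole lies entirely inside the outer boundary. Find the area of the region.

100

Outer boundary:
P_1→P_2: (10)(-9) − (-4)(-3) = -102
P_2→P_3: (-4)(3) − (-2)(-9) = -30
P_3→P_4: (-2)(5) − (5)(3) = -25
P_4→P_1: (5)(-3) − (10)(5) = -65
Σ = -222
Area = |Σ|/2 = 111.
Hole:
Apply Gauss's area formula: 2A = Σ (x_i·y_{i+1} − x_{i+1}·y_i), indices taken mod 5.
Σ = (8) + (14) + (7) + (-3) + (-4) = 22
Area = |Σ|/2 = 11.
Net area = 111 − 11 = 100.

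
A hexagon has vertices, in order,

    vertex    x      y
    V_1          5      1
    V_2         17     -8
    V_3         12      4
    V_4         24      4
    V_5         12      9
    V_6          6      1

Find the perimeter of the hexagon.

64

|V_1V_2| = √((12)² + (-9)²) = √225 = 15
|V_2V_3| = √((-5)² + (12)²) = √169 = 13
|V_3V_4| = √((12)² + (0)²) = √144 = 12
|V_4V_5| = √((-12)² + (5)²) = √169 = 13
|V_5V_6| = √((-6)² + (-8)²) = √100 = 10
|V_6V_1| = √((-1)² + (0)²) = √1 = 1
Perimeter = 15 + 13 + 12 + 13 + 10 + 1 = 64.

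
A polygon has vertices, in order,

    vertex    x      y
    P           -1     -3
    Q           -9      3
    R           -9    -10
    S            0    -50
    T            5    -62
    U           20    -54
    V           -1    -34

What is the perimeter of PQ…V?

|PQ| = √((-8)² + (6)²) = √100 = 10
|QR| = √((0)² + (-13)²) = √169 = 13
|RS| = √((9)² + (-40)²) = √1681 = 41
|ST| = √((5)² + (-12)²) = √169 = 13
|TU| = √((15)² + (8)²) = √289 = 17
|UV| = √((-21)² + (20)²) = √841 = 29
|VP| = √((0)² + (31)²) = √961 = 31
Perimeter = 10 + 13 + 41 + 13 + 17 + 29 + 31 = 154.

154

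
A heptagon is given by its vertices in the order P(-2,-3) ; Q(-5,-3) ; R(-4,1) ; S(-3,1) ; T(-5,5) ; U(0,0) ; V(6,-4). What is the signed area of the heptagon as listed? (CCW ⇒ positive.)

Apply the shoelace formula: 2A = Σ (x_i·y_{i+1} − x_{i+1}·y_i), indices taken mod 7.
P→Q: (-2)(-3) − (-5)(-3) = -9
Q→R: (-5)(1) − (-4)(-3) = -17
R→S: (-4)(1) − (-3)(1) = -1
S→T: (-3)(5) − (-5)(1) = -10
T→U: (-5)(0) − (0)(5) = 0
U→V: (0)(-4) − (6)(0) = 0
V→P: (6)(-3) − (-2)(-4) = -26
Σ = -63
Signed area = Σ/2 = -31.5 (negative ⇒ clockwise traversal).

-31.5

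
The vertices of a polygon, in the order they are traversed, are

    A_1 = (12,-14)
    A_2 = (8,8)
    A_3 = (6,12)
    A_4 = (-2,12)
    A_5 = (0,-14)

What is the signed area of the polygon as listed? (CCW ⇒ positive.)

Apply the shoelace (surveyor's) formula: 2A = Σ (x_i·y_{i+1} − x_{i+1}·y_i), indices taken mod 5.
Σ = (208) + (48) + (96) + (28) + (168) = 548
Signed area = Σ/2 = 274 (positive ⇒ counter-clockwise traversal).

274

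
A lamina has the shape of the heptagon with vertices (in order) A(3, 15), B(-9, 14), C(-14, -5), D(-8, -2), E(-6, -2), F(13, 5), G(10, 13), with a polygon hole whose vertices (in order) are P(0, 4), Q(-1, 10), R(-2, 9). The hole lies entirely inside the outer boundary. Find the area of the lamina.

314.5

Outer boundary:
Σ = (177) + (241) + (-12) + (4) + (-4) + (119) + (111) = 636
Area = |Σ|/2 = 318.
Hole:
Apply the shoelace formula: 2A = Σ (x_i·y_{i+1} − x_{i+1}·y_i), indices taken mod 3.
Σ = (4) + (11) + (-8) = 7
Area = |Σ|/2 = 3.5.
Net area = 318 − 3.5 = 314.5.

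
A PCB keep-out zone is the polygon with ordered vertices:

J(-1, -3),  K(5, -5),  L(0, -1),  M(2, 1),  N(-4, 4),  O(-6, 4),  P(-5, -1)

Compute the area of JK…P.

Cross-terms: 20, -5, 2, 12, 8, 26, 14  ⇒  Σ = 77
Area = |Σ|/2 = 38.5.

38.5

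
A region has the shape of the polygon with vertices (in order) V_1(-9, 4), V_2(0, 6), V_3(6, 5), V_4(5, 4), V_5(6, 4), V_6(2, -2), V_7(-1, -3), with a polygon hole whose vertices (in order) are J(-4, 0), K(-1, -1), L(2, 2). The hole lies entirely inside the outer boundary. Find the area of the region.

71

Outer boundary:
Apply Gauss's area formula: 2A = Σ (x_i·y_{i+1} − x_{i+1}·y_i), indices taken mod 7.
V_1→V_2: (-9)(6) − (0)(4) = -54
V_2→V_3: (0)(5) − (6)(6) = -36
V_3→V_4: (6)(4) − (5)(5) = -1
V_4→V_5: (5)(4) − (6)(4) = -4
V_5→V_6: (6)(-2) − (2)(4) = -20
V_6→V_7: (2)(-3) − (-1)(-2) = -8
V_7→V_1: (-1)(4) − (-9)(-3) = -31
Σ = -154
Area = |Σ|/2 = 77.
Hole:
Cross-terms: 4, 0, 8  ⇒  Σ = 12
Area = |Σ|/2 = 6.
Net area = 77 − 6 = 71.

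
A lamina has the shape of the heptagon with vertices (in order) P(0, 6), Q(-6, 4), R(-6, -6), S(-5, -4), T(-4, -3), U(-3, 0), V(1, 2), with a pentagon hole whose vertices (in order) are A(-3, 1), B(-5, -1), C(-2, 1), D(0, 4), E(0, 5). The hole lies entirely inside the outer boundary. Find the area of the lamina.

36

Outer boundary:
P→Q: (0)(4) − (-6)(6) = 36
Q→R: (-6)(-6) − (-6)(4) = 60
R→S: (-6)(-4) − (-5)(-6) = -6
S→T: (-5)(-3) − (-4)(-4) = -1
T→U: (-4)(0) − (-3)(-3) = -9
U→V: (-3)(2) − (1)(0) = -6
V→P: (1)(6) − (0)(2) = 6
Σ = 80
Area = |Σ|/2 = 40.
Hole:
Cross-terms: 8, -7, -8, 0, 15  ⇒  Σ = 8
Area = |Σ|/2 = 4.
Net area = 40 − 4 = 36.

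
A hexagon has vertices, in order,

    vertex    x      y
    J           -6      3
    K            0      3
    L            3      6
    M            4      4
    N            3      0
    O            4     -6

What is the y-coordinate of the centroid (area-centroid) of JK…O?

59/93

Apply the surveyor's formula. First the cross-terms c_i = x_i·y_{i+1} − x_{i+1}·y_i:
  -18, -9, -12, -12, -18, -24  ⇒  2A = -93, A = -46.5.
Then Σ (y_i + y_{i+1})·c_i = -177, so ȳ = -177 / (6·(-46.5)) = 59/93.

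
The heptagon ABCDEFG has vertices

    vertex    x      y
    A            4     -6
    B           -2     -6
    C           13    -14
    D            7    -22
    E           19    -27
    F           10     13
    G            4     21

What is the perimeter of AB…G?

124

|AB| = √((-6)² + (0)²) = √36 = 6
|BC| = √((15)² + (-8)²) = √289 = 17
|CD| = √((-6)² + (-8)²) = √100 = 10
|DE| = √((12)² + (-5)²) = √169 = 13
|EF| = √((-9)² + (40)²) = √1681 = 41
|FG| = √((-6)² + (8)²) = √100 = 10
|GA| = √((0)² + (-27)²) = √729 = 27
Perimeter = 6 + 17 + 10 + 13 + 41 + 10 + 27 = 124.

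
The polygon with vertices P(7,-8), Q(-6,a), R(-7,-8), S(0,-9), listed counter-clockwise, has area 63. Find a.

0

The doubled signed area Σ (x_i y_{i+1} − x_{i+1} y_i) is linear in a.
With a=0 it equals 126; the coefficient of a is 14 (from the two edges through Q).
So 14·a + 126 = 2·63 = 126 ⇒ a = 0.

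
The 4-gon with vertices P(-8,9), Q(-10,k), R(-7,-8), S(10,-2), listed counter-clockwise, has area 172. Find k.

Write out the shoelace sum; only the two edges meeting at Q involve k:
2·Area = [((-8)·k − (-10)·9) + ((-10)·(-8) − (-7)·k)] + 168
       = -1·k + 338 = 344
⇒ k = -6.

-6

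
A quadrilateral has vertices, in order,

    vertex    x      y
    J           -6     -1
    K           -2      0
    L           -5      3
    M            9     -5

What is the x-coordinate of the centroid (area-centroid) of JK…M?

Apply Gauss's area formula. First the cross-terms c_i = x_i·y_{i+1} − x_{i+1}·y_i:
  -2, -6, -2, -39  ⇒  2A = -49, A = -24.5.
Then Σ (x_i + x_{i+1})·c_i = -67, so x̄ = -67 / (6·(-24.5)) = 67/147.

67/147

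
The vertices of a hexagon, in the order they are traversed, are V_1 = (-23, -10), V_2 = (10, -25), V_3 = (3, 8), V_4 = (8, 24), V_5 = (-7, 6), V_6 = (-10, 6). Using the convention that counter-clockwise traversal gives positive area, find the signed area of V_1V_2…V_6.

Apply the surveyor's formula: 2A = Σ (x_i·y_{i+1} − x_{i+1}·y_i), indices taken mod 6.
V_1→V_2: (-23)(-25) − (10)(-10) = 675
V_2→V_3: (10)(8) − (3)(-25) = 155
V_3→V_4: (3)(24) − (8)(8) = 8
V_4→V_5: (8)(6) − (-7)(24) = 216
V_5→V_6: (-7)(6) − (-10)(6) = 18
V_6→V_1: (-10)(-10) − (-23)(6) = 238
Σ = 1310
Signed area = Σ/2 = 655 (positive ⇒ counter-clockwise traversal).

655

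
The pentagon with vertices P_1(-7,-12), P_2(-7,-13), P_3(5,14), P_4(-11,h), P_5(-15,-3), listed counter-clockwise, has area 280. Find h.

The doubled signed area Σ (x_i y_{i+1} − x_{i+1} y_i) is linear in h.
With h=0 it equals 320; the coefficient of h is 20 (from the two edges through P_4).
So 20·h + 320 = 2·280 = 560 ⇒ h = 12.

12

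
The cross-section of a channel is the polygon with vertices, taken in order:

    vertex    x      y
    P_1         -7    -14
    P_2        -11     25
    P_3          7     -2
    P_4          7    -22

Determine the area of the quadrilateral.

437

Apply the shoelace formula: 2A = Σ (x_i·y_{i+1} − x_{i+1}·y_i), indices taken mod 4.
Σ = (-329) + (-153) + (-140) + (-252) = -874
Area = |Σ|/2 = 437.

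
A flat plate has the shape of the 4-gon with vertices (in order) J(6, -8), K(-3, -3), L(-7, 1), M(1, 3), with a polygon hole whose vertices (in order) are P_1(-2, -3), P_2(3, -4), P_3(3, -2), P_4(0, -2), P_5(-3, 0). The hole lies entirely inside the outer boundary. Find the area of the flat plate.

Outer boundary:
Apply the shoelace (surveyor's) formula: 2A = Σ (x_i·y_{i+1} − x_{i+1}·y_i), indices taken mod 4.
Cross-terms: -42, -24, -22, -26  ⇒  Σ = -114
Area = |Σ|/2 = 57.
Hole:
Σ = (17) + (6) + (-6) + (-6) + (9) = 20
Area = |Σ|/2 = 10.
Net area = 57 − 10 = 47.

47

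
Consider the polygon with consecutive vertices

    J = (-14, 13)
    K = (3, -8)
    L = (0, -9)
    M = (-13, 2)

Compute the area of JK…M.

Apply the shoelace (surveyor's) formula: 2A = Σ (x_i·y_{i+1} − x_{i+1}·y_i), indices taken mod 4.
Σ = (73) + (-27) + (-117) + (-141) = -212
Area = |Σ|/2 = 106.

106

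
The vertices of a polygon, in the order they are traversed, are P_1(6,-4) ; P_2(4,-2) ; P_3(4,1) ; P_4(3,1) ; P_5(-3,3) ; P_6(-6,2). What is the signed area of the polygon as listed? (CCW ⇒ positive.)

Apply the shoelace (surveyor's) formula: 2A = Σ (x_i·y_{i+1} − x_{i+1}·y_i), indices taken mod 6.
Cross-terms: 4, 12, 1, 12, 12, 12  ⇒  Σ = 53
Signed area = Σ/2 = 26.5 (positive ⇒ counter-clockwise traversal).

26.5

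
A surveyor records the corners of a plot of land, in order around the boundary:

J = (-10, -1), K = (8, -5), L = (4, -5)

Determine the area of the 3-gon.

8

Apply Gauss's area formula: 2A = Σ (x_i·y_{i+1} − x_{i+1}·y_i), indices taken mod 3.
Cross-terms: 58, -20, -54  ⇒  Σ = -16
Area = |Σ|/2 = 8.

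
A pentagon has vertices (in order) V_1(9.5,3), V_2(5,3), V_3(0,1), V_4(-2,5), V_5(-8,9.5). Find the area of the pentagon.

Apply the surveyor's formula: 2A = Σ (x_i·y_{i+1} − x_{i+1}·y_i), indices taken mod 5.
Σ = (13.5) + (5) + (2) + (21) + (-114.25) = -72.75
Area = |Σ|/2 = 36.375.

36.375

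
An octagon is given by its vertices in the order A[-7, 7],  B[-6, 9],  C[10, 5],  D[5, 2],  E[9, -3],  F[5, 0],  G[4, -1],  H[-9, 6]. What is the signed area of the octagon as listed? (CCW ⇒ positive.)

-87.5

A→B: (-7)(9) − (-6)(7) = -21
B→C: (-6)(5) − (10)(9) = -120
C→D: (10)(2) − (5)(5) = -5
D→E: (5)(-3) − (9)(2) = -33
E→F: (9)(0) − (5)(-3) = 15
F→G: (5)(-1) − (4)(0) = -5
G→H: (4)(6) − (-9)(-1) = 15
H→A: (-9)(7) − (-7)(6) = -21
Σ = -175
Signed area = Σ/2 = -87.5 (negative ⇒ clockwise traversal).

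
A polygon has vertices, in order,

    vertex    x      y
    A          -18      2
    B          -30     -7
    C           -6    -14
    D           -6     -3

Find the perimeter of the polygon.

64

|AB| = √((-12)² + (-9)²) = √225 = 15
|BC| = √((24)² + (-7)²) = √625 = 25
|CD| = √((0)² + (11)²) = √121 = 11
|DA| = √((-12)² + (5)²) = √169 = 13
Perimeter = 15 + 25 + 11 + 13 = 64.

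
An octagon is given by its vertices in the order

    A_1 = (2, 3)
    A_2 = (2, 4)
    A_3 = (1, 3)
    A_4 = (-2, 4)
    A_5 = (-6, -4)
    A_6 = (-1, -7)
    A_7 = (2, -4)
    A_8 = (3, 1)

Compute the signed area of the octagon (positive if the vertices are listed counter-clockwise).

A_1→A_2: (2)(4) − (2)(3) = 2
A_2→A_3: (2)(3) − (1)(4) = 2
A_3→A_4: (1)(4) − (-2)(3) = 10
A_4→A_5: (-2)(-4) − (-6)(4) = 32
A_5→A_6: (-6)(-7) − (-1)(-4) = 38
A_6→A_7: (-1)(-4) − (2)(-7) = 18
A_7→A_8: (2)(1) − (3)(-4) = 14
A_8→A_1: (3)(3) − (2)(1) = 7
Σ = 123
Signed area = Σ/2 = 61.5 (positive ⇒ counter-clockwise traversal).

61.5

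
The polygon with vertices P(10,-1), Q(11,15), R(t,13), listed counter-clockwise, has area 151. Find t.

The doubled signed area Σ (x_i y_{i+1} − x_{i+1} y_i) is linear in t.
With t=0 it equals 174; the coefficient of t is -16 (from the two edges through R).
So -16·t + 174 = 2·151 = 302 ⇒ t = -8.

-8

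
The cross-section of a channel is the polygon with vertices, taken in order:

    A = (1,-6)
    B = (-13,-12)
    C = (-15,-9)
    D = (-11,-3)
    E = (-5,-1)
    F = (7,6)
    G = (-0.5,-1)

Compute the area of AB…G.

117

Σ = (-90) + (-63) + (-54) + (-4) + (-23) + (-4) + (4) = -234
Area = |Σ|/2 = 117.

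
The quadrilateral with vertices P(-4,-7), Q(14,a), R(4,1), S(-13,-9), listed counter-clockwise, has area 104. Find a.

-8

The doubled signed area Σ (x_i y_{i+1} − x_{i+1} y_i) is linear in a.
With a=0 it equals 144; the coefficient of a is -8 (from the two edges through Q).
So -8·a + 144 = 2·104 = 208 ⇒ a = -8.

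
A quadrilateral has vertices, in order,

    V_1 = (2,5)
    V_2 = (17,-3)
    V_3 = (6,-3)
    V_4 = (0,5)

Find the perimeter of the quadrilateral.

40

|V_1V_2| = √((15)² + (-8)²) = √289 = 17
|V_2V_3| = √((-11)² + (0)²) = √121 = 11
|V_3V_4| = √((-6)² + (8)²) = √100 = 10
|V_4V_1| = √((2)² + (0)²) = √4 = 2
Perimeter = 17 + 11 + 10 + 2 = 40.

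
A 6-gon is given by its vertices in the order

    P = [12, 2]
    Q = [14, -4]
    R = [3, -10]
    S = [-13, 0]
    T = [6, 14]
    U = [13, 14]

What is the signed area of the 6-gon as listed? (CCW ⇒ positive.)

-378

Apply the shoelace formula: 2A = Σ (x_i·y_{i+1} − x_{i+1}·y_i), indices taken mod 6.
Cross-terms: -76, -128, -130, -182, -98, -142  ⇒  Σ = -756
Signed area = Σ/2 = -378 (negative ⇒ clockwise traversal).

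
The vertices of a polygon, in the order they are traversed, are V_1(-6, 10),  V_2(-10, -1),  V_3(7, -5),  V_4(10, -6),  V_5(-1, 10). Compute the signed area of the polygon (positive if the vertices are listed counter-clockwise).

Apply the shoelace (surveyor's) formula: 2A = Σ (x_i·y_{i+1} − x_{i+1}·y_i), indices taken mod 5.
Cross-terms: 106, 57, 8, 94, 50  ⇒  Σ = 315
Signed area = Σ/2 = 157.5 (positive ⇒ counter-clockwise traversal).

157.5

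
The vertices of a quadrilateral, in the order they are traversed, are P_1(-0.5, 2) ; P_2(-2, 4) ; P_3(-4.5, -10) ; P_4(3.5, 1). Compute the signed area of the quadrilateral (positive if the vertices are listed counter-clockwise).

39

Σ = (2) + (38) + (30.5) + (7.5) = 78
Signed area = Σ/2 = 39 (positive ⇒ counter-clockwise traversal).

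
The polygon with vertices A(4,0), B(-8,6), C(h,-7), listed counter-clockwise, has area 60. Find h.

-2

The doubled signed area Σ (x_i y_{i+1} − x_{i+1} y_i) is linear in h.
With h=0 it equals 108; the coefficient of h is -6 (from the two edges through C).
So -6·h + 108 = 2·60 = 120 ⇒ h = -2.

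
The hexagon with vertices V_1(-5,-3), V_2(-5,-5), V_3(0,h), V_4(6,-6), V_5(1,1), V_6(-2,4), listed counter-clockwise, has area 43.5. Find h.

-3

The doubled signed area Σ (x_i y_{i+1} − x_{i+1} y_i) is linear in h.
With h=0 it equals 54; the coefficient of h is -11 (from the two edges through V_3).
So -11·h + 54 = 2·43.5 = 87 ⇒ h = -3.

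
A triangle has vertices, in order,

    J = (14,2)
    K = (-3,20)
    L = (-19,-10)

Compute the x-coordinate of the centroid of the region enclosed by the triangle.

Apply the surveyor's formula. First the cross-terms c_i = x_i·y_{i+1} − x_{i+1}·y_i:
  286, 410, 102  ⇒  2A = 798, A = 399.
Then Σ (x_i + x_{i+1})·c_i = -6384, so x̄ = -6384 / (6·399) = -8/3.

-8/3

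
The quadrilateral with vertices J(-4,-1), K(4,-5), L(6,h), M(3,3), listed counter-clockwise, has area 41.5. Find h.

The doubled signed area Σ (x_i y_{i+1} − x_{i+1} y_i) is linear in h.
With h=0 it equals 81; the coefficient of h is 1 (from the two edges through L).
So 1·h + 81 = 2·41.5 = 83 ⇒ h = 2.

2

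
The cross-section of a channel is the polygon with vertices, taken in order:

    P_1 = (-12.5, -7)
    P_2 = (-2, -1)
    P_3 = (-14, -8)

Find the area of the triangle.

0.75

Apply the shoelace (surveyor's) formula: 2A = Σ (x_i·y_{i+1} − x_{i+1}·y_i), indices taken mod 3.
P_1→P_2: (-12.5)(-1) − (-2)(-7) = -1.5
P_2→P_3: (-2)(-8) − (-14)(-1) = 2
P_3→P_1: (-14)(-7) − (-12.5)(-8) = -2
Σ = -1.5
Area = |Σ|/2 = 0.75.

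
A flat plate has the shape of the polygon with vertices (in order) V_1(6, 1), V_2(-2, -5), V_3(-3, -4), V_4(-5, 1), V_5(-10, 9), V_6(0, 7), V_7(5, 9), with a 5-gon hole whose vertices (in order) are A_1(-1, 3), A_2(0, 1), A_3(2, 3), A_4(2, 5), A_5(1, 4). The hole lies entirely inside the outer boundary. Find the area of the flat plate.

Outer boundary:
Σ = (-28) + (-7) + (-23) + (-35) + (-70) + (-35) + (-49) = -247
Area = |Σ|/2 = 123.5.
Hole:
Apply the shoelace formula: 2A = Σ (x_i·y_{i+1} − x_{i+1}·y_i), indices taken mod 5.
Cross-terms: -1, -2, 4, 3, 7  ⇒  Σ = 11
Area = |Σ|/2 = 5.5.
Net area = 123.5 − 5.5 = 118.

118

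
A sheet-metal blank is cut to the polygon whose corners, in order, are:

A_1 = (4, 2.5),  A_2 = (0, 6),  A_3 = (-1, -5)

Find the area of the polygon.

Apply Gauss's area formula: 2A = Σ (x_i·y_{i+1} − x_{i+1}·y_i), indices taken mod 3.
A_1→A_2: (4)(6) − (0)(2.5) = 24
A_2→A_3: (0)(-5) − (-1)(6) = 6
A_3→A_1: (-1)(2.5) − (4)(-5) = 17.5
Σ = 47.5
Area = |Σ|/2 = 23.75.

23.75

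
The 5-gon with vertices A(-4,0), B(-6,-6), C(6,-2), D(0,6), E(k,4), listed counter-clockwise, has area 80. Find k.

The doubled signed area Σ (x_i y_{i+1} − x_{i+1} y_i) is linear in k.
With k=0 it equals 124; the coefficient of k is -6 (from the two edges through E).
So -6·k + 124 = 2·80 = 160 ⇒ k = -6.

-6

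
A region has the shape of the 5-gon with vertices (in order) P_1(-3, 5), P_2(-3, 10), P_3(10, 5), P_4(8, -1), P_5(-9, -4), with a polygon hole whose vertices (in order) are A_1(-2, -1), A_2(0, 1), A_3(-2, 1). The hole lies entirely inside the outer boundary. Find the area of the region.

137

Outer boundary:
Apply the surveyor's formula: 2A = Σ (x_i·y_{i+1} − x_{i+1}·y_i), indices taken mod 5.
P_1→P_2: (-3)(10) − (-3)(5) = -15
P_2→P_3: (-3)(5) − (10)(10) = -115
P_3→P_4: (10)(-1) − (8)(5) = -50
P_4→P_5: (8)(-4) − (-9)(-1) = -41
P_5→P_1: (-9)(5) − (-3)(-4) = -57
Σ = -278
Area = |Σ|/2 = 139.
Hole:
Apply the surveyor's formula: 2A = Σ (x_i·y_{i+1} − x_{i+1}·y_i), indices taken mod 3.
Σ = (-2) + (2) + (4) = 4
Area = |Σ|/2 = 2.
Net area = 139 − 2 = 137.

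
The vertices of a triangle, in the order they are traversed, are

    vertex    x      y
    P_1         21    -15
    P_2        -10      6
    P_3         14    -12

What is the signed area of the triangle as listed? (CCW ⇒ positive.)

27

Apply the surveyor's formula: 2A = Σ (x_i·y_{i+1} − x_{i+1}·y_i), indices taken mod 3.
Σ = (-24) + (36) + (42) = 54
Signed area = Σ/2 = 27 (positive ⇒ counter-clockwise traversal).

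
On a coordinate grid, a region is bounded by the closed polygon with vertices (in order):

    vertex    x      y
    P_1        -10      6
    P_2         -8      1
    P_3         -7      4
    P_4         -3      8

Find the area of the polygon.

Σ = (38) + (-25) + (-44) + (62) = 31
Area = |Σ|/2 = 15.5.

15.5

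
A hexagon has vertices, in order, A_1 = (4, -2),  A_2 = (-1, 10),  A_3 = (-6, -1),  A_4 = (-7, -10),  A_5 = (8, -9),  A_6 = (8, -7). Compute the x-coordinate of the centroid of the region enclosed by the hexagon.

Apply the shoelace formula. First the cross-terms c_i = x_i·y_{i+1} − x_{i+1}·y_i:
  38, 61, 53, 143, 16, 12  ⇒  2A = 323, A = 161.5.
Then Σ (x_i + x_{i+1})·c_i = -459, so x̄ = -459 / (6·161.5) = -9/19.

-9/19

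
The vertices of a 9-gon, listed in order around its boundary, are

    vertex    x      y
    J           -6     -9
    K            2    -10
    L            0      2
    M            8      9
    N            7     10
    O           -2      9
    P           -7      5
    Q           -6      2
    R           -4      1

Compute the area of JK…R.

139.5

Apply the shoelace formula: 2A = Σ (x_i·y_{i+1} − x_{i+1}·y_i), indices taken mod 9.
Σ = (78) + (4) + (-16) + (17) + (83) + (53) + (16) + (2) + (42) = 279
Area = |Σ|/2 = 139.5.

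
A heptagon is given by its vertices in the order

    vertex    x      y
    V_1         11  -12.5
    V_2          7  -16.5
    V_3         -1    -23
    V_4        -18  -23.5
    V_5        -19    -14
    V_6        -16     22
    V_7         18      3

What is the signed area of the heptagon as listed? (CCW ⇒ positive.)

Apply the shoelace (surveyor's) formula: 2A = Σ (x_i·y_{i+1} − x_{i+1}·y_i), indices taken mod 7.
V_1→V_2: (11)(-16.5) − (7)(-12.5) = -94
V_2→V_3: (7)(-23) − (-1)(-16.5) = -177.5
V_3→V_4: (-1)(-23.5) − (-18)(-23) = -390.5
V_4→V_5: (-18)(-14) − (-19)(-23.5) = -194.5
V_5→V_6: (-19)(22) − (-16)(-14) = -642
V_6→V_7: (-16)(3) − (18)(22) = -444
V_7→V_1: (18)(-12.5) − (11)(3) = -258
Σ = -2200.5
Signed area = Σ/2 = -1100.25 (negative ⇒ clockwise traversal).

-1100.25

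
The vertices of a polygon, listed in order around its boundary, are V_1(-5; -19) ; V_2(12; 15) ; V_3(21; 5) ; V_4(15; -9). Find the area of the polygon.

348

Σ = (153) + (-255) + (-264) + (-330) = -696
Area = |Σ|/2 = 348.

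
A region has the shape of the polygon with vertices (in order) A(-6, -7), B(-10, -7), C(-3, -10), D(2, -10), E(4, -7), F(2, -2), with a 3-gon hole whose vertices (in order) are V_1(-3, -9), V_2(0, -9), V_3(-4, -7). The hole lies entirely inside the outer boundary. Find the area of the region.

50.5

Outer boundary:
Cross-terms: -28, 79, 50, 26, 6, -26  ⇒  Σ = 107
Area = |Σ|/2 = 53.5.
Hole:
Σ = (27) + (-36) + (15) = 6
Area = |Σ|/2 = 3.
Net area = 53.5 − 3 = 50.5.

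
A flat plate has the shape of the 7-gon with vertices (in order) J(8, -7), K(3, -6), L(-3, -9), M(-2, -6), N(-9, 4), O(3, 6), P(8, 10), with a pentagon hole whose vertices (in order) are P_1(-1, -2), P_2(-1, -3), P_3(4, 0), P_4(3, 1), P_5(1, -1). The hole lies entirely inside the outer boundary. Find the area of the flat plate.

Outer boundary:
J→K: (8)(-6) − (3)(-7) = -27
K→L: (3)(-9) − (-3)(-6) = -45
L→M: (-3)(-6) − (-2)(-9) = 0
M→N: (-2)(4) − (-9)(-6) = -62
N→O: (-9)(6) − (3)(4) = -66
O→P: (3)(10) − (8)(6) = -18
P→J: (8)(-7) − (8)(10) = -136
Σ = -354
Area = |Σ|/2 = 177.
Hole:
Apply the surveyor's formula: 2A = Σ (x_i·y_{i+1} − x_{i+1}·y_i), indices taken mod 5.
P_1→P_2: (-1)(-3) − (-1)(-2) = 1
P_2→P_3: (-1)(0) − (4)(-3) = 12
P_3→P_4: (4)(1) − (3)(0) = 4
P_4→P_5: (3)(-1) − (1)(1) = -4
P_5→P_1: (1)(-2) − (-1)(-1) = -3
Σ = 10
Area = |Σ|/2 = 5.
Net area = 177 − 5 = 172.

172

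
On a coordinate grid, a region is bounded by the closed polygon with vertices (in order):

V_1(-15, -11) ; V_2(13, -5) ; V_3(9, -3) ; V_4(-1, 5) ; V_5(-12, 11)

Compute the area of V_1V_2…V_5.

306

V_1→V_2: (-15)(-5) − (13)(-11) = 218
V_2→V_3: (13)(-3) − (9)(-5) = 6
V_3→V_4: (9)(5) − (-1)(-3) = 42
V_4→V_5: (-1)(11) − (-12)(5) = 49
V_5→V_1: (-12)(-11) − (-15)(11) = 297
Σ = 612
Area = |Σ|/2 = 306.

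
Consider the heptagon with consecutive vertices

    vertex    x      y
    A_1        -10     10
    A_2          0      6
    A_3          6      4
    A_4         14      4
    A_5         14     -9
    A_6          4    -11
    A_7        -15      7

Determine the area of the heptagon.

322.5

Apply Gauss's area formula: 2A = Σ (x_i·y_{i+1} − x_{i+1}·y_i), indices taken mod 7.
Cross-terms: -60, -36, -32, -182, -118, -137, -80  ⇒  Σ = -645
Area = |Σ|/2 = 322.5.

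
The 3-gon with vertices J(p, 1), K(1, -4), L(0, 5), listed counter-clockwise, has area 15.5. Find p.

Write out the shoelace sum; only the two edges meeting at J involve p:
2·Area = [(0·1 − p·5) + (p·(-4) − 1·1)] + 5
       = -9·p + 4 = 31
⇒ p = -3.

-3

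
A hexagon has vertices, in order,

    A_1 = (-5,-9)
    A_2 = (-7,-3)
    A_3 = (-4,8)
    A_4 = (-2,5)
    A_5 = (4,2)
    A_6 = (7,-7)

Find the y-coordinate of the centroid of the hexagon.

Apply Gauss's area formula. First the cross-terms c_i = x_i·y_{i+1} − x_{i+1}·y_i:
  -48, -68, -4, -24, -42, -98  ⇒  2A = -284, A = -142.
Then Σ (y_i + y_{i+1})·c_i = 1794, so ȳ = 1794 / (6·(-142)) = -299/142.

-299/142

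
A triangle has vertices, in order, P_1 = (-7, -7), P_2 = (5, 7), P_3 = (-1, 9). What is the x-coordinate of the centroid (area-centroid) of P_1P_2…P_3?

-1

Apply the shoelace formula. First the cross-terms c_i = x_i·y_{i+1} − x_{i+1}·y_i:
  -14, 52, 70  ⇒  2A = 108, A = 54.
Then Σ (x_i + x_{i+1})·c_i = -324, so x̄ = -324 / (6·54) = -1.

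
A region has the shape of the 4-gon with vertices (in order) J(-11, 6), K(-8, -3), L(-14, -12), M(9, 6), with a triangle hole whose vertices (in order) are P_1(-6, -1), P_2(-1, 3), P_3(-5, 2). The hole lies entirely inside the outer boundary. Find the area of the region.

Outer boundary:
Apply the surveyor's formula: 2A = Σ (x_i·y_{i+1} − x_{i+1}·y_i), indices taken mod 4.
Σ = (81) + (54) + (24) + (120) = 279
Area = |Σ|/2 = 139.5.
Hole:
P_1→P_2: (-6)(3) − (-1)(-1) = -19
P_2→P_3: (-1)(2) − (-5)(3) = 13
P_3→P_1: (-5)(-1) − (-6)(2) = 17
Σ = 11
Area = |Σ|/2 = 5.5.
Net area = 139.5 − 5.5 = 134.

134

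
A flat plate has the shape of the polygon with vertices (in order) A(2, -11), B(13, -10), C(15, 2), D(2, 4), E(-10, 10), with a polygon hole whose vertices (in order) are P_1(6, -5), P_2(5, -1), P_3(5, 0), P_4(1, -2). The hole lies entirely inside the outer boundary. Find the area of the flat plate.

Outer boundary:
Σ = (123) + (176) + (56) + (60) + (90) = 505
Area = |Σ|/2 = 252.5.
Hole:
Apply the shoelace (surveyor's) formula: 2A = Σ (x_i·y_{i+1} − x_{i+1}·y_i), indices taken mod 4.
P_1→P_2: (6)(-1) − (5)(-5) = 19
P_2→P_3: (5)(0) − (5)(-1) = 5
P_3→P_4: (5)(-2) − (1)(0) = -10
P_4→P_1: (1)(-5) − (6)(-2) = 7
Σ = 21
Area = |Σ|/2 = 10.5.
Net area = 252.5 − 10.5 = 242.

242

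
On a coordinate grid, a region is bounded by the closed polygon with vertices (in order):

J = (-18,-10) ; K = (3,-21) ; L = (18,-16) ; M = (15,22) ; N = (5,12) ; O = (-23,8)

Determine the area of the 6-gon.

1067

Cross-terms: 408, 330, 636, 70, 316, 374  ⇒  Σ = 2134
Area = |Σ|/2 = 1067.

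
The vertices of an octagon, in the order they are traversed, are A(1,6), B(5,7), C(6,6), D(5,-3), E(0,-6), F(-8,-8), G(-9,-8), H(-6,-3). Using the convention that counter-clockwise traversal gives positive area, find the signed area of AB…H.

Apply the shoelace formula: 2A = Σ (x_i·y_{i+1} − x_{i+1}·y_i), indices taken mod 8.
Σ = (-23) + (-12) + (-48) + (-30) + (-48) + (-8) + (-21) + (-33) = -223
Signed area = Σ/2 = -111.5 (negative ⇒ clockwise traversal).

-111.5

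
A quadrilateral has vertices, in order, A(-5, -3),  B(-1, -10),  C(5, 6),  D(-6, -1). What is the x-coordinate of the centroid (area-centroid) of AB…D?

-56/81

Apply the surveyor's formula. First the cross-terms c_i = x_i·y_{i+1} − x_{i+1}·y_i:
  47, 44, 31, 13  ⇒  2A = 135, A = 67.5.
Then Σ (x_i + x_{i+1})·c_i = -280, so x̄ = -280 / (6·67.5) = -56/81.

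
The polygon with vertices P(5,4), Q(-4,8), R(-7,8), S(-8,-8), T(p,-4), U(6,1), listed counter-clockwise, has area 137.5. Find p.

0

Write out the shoelace sum; only the two edges meeting at T involve p:
2·Area = [((-8)·(-4) − p·(-8)) + (p·1 − 6·(-4))] + 219
       = 9·p + 275 = 275
⇒ p = 0.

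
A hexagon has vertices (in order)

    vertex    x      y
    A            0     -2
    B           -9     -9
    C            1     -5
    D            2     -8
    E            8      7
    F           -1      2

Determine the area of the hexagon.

70.5

Cross-terms: -18, 54, 2, 78, 23, 2  ⇒  Σ = 141
Area = |Σ|/2 = 70.5.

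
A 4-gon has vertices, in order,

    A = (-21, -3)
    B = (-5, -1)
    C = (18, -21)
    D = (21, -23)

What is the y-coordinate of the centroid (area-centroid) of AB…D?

-571/65

Apply Gauss's area formula. First the cross-terms c_i = x_i·y_{i+1} − x_{i+1}·y_i:
  6, 123, 27, -546  ⇒  2A = -390, A = -195.
Then Σ (y_i + y_{i+1})·c_i = 10278, so ȳ = 10278 / (6·(-195)) = -571/65.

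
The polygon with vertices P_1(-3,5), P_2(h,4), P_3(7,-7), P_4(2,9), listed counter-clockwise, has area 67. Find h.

-5

Write out the shoelace sum; only the two edges meeting at P_2 involve h:
2·Area = [((-3)·4 − h·5) + (h·(-7) − 7·4)] + 114
       = -12·h + 74 = 134
⇒ h = -5.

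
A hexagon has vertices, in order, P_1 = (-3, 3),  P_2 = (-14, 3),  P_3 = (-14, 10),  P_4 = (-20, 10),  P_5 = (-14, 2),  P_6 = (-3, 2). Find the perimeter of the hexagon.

46

|P_1P_2| = √((-11)² + (0)²) = √121 = 11
|P_2P_3| = √((0)² + (7)²) = √49 = 7
|P_3P_4| = √((-6)² + (0)²) = √36 = 6
|P_4P_5| = √((6)² + (-8)²) = √100 = 10
|P_5P_6| = √((11)² + (0)²) = √121 = 11
|P_6P_1| = √((0)² + (1)²) = √1 = 1
Perimeter = 11 + 7 + 6 + 10 + 11 + 1 = 46.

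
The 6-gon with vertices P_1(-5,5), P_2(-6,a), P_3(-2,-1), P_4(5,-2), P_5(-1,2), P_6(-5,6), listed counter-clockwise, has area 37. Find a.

-4

The doubled signed area Σ (x_i y_{i+1} − x_{i+1} y_i) is linear in a.
With a=0 it equals 62; the coefficient of a is -3 (from the two edges through P_2).
So -3·a + 62 = 2·37 = 74 ⇒ a = -4.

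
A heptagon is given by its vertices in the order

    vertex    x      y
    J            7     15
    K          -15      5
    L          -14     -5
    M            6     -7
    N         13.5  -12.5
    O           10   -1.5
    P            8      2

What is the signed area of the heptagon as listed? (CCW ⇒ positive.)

Apply the shoelace (surveyor's) formula: 2A = Σ (x_i·y_{i+1} − x_{i+1}·y_i), indices taken mod 7.
J→K: (7)(5) − (-15)(15) = 260
K→L: (-15)(-5) − (-14)(5) = 145
L→M: (-14)(-7) − (6)(-5) = 128
M→N: (6)(-12.5) − (13.5)(-7) = 19.5
N→O: (13.5)(-1.5) − (10)(-12.5) = 104.75
O→P: (10)(2) − (8)(-1.5) = 32
P→J: (8)(15) − (7)(2) = 106
Σ = 795.25
Signed area = Σ/2 = 397.625 (positive ⇒ counter-clockwise traversal).

397.625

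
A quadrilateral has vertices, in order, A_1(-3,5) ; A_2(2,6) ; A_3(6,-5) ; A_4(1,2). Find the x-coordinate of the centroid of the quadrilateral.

Apply the surveyor's formula. First the cross-terms c_i = x_i·y_{i+1} − x_{i+1}·y_i:
  -28, -46, 17, 11  ⇒  2A = -46, A = -23.
Then Σ (x_i + x_{i+1})·c_i = -243, so x̄ = -243 / (6·(-23)) = 81/46.

81/46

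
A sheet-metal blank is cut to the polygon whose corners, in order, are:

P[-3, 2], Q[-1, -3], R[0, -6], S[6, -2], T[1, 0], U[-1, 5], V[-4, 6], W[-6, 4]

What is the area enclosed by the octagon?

47

Apply the surveyor's formula: 2A = Σ (x_i·y_{i+1} − x_{i+1}·y_i), indices taken mod 8.
Cross-terms: 11, 6, 36, 2, 5, 14, 20, 0  ⇒  Σ = 94
Area = |Σ|/2 = 47.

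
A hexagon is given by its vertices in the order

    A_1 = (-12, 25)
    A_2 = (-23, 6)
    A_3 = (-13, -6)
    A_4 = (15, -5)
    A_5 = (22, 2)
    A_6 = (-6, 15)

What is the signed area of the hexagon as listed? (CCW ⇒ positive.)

Apply the surveyor's formula: 2A = Σ (x_i·y_{i+1} − x_{i+1}·y_i), indices taken mod 6.
Cross-terms: 503, 216, 155, 140, 342, 30  ⇒  Σ = 1386
Signed area = Σ/2 = 693 (positive ⇒ counter-clockwise traversal).

693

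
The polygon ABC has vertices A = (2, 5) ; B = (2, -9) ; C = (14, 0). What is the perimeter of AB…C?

42

|AB| = √((0)² + (-14)²) = √196 = 14
|BC| = √((12)² + (9)²) = √225 = 15
|CA| = √((-12)² + (5)²) = √169 = 13
Perimeter = 14 + 15 + 13 = 42.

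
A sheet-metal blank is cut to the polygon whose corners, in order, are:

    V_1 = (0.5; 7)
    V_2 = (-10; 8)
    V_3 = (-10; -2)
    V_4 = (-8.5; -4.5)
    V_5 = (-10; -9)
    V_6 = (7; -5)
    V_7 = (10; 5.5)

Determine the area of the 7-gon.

251.125

Apply Gauss's area formula: 2A = Σ (x_i·y_{i+1} − x_{i+1}·y_i), indices taken mod 7.
Cross-terms: 74, 100, 28, 31.5, 113, 88.5, 67.25  ⇒  Σ = 502.25
Area = |Σ|/2 = 251.125.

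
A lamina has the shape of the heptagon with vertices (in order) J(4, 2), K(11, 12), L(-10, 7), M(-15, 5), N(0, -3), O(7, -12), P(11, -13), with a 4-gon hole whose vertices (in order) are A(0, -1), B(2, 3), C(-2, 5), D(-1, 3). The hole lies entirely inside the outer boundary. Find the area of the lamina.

220.5

Outer boundary:
J→K: (4)(12) − (11)(2) = 26
K→L: (11)(7) − (-10)(12) = 197
L→M: (-10)(5) − (-15)(7) = 55
M→N: (-15)(-3) − (0)(5) = 45
N→O: (0)(-12) − (7)(-3) = 21
O→P: (7)(-13) − (11)(-12) = 41
P→J: (11)(2) − (4)(-13) = 74
Σ = 459
Area = |Σ|/2 = 229.5.
Hole:
Apply the shoelace formula: 2A = Σ (x_i·y_{i+1} − x_{i+1}·y_i), indices taken mod 4.
Σ = (2) + (16) + (-1) + (1) = 18
Area = |Σ|/2 = 9.
Net area = 229.5 − 9 = 220.5.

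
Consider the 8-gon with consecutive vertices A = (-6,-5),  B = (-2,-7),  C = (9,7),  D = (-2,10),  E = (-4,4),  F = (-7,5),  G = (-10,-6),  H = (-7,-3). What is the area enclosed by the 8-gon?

161

Apply the shoelace (surveyor's) formula: 2A = Σ (x_i·y_{i+1} − x_{i+1}·y_i), indices taken mod 8.
A→B: (-6)(-7) − (-2)(-5) = 32
B→C: (-2)(7) − (9)(-7) = 49
C→D: (9)(10) − (-2)(7) = 104
D→E: (-2)(4) − (-4)(10) = 32
E→F: (-4)(5) − (-7)(4) = 8
F→G: (-7)(-6) − (-10)(5) = 92
G→H: (-10)(-3) − (-7)(-6) = -12
H→A: (-7)(-5) − (-6)(-3) = 17
Σ = 322
Area = |Σ|/2 = 161.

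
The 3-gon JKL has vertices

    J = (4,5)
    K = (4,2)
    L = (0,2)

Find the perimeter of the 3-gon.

|JK| = √((0)² + (-3)²) = √9 = 3
|KL| = √((-4)² + (0)²) = √16 = 4
|LJ| = √((4)² + (3)²) = √25 = 5
Perimeter = 3 + 4 + 5 = 12.

12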